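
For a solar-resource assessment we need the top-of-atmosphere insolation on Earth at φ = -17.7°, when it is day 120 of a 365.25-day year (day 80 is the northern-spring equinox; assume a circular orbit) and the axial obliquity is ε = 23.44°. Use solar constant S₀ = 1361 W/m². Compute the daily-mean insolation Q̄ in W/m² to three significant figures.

Solar longitude: λ_s = 360° × (120 − 80)/365.25 = 39.425°.
sin δ = sin 23.44° × sin 39.425° = 0.25262, so δ = +14.633°.
cos H₀ = −tan(-17.7°) tan(+14.633°) = 0.0833, H₀ = 1.4874 rad.
Bracket: H₀ sin φ sin δ + cos φ cos δ sin H₀ = 1.4874×-0.30403×0.25262 + 0.95266×0.96756×0.99652 = -0.114238 + 0.918548 = 0.804310.
Q̄ = (S₀/π) × [bracket] = (1361/π) × 0.804310 = 348.4 W/m².

Q̄ ≈ 348 W/m²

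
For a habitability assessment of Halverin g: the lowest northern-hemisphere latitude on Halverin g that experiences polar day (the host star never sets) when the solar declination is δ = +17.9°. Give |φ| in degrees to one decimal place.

|φ| = 72.1°

Polar day requires cos H₀ = −tan φ tan δ ≤ −1, i.e. tan φ tan δ ≥ 1.
The boundary is |tan φ| · |tan δ| = 1, so |φ| = 90° − |δ| = 90° − 17.9° = 72.1° in the northern hemisphere.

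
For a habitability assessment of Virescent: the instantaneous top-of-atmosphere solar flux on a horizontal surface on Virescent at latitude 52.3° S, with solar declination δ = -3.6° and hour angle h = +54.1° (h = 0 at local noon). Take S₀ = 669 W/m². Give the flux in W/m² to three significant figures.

273 W/m²

cos θ_z = sin φ sin δ + cos φ cos δ cos h = 0.049681 + 0.357875 = 0.407556.
Flux = S₀ · cos θ_z = 669 × 0.407556 = 272.7 W/m².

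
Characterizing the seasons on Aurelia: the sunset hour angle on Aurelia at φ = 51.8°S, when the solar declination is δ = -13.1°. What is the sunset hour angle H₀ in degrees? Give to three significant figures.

cos H₀ = −tan φ · tan δ = −tan(-51.8°) × tan(-13.100°) = -0.2957, so H₀ = 1.8710 rad = 107.20°.

H₀ = 107°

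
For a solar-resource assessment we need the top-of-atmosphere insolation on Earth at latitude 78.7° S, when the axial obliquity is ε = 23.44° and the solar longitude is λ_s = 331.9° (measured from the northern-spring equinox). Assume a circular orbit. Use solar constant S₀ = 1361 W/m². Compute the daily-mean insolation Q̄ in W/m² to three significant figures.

Solar declination: sin δ = sin ε · sin λ_s = sin 23.44° × sin 331.9° = -0.18736, so δ = -10.799°.
cos H₀ = −tan(-78.7°) tan(-10.799°) = -0.9546, H₀ = 2.8390 rad.
Bracket: H₀ sin φ sin δ + cos φ cos δ sin H₀ = 2.8390×-0.98061×-0.18736 + 0.19595×0.98229×0.29800 = 0.521601 + 0.057359 = 0.578960.
Q̄ = (S₀/π) × [bracket] = (1361/π) × 0.578960 = 250.8 W/m².

Q̄ ≈ 251 W/m²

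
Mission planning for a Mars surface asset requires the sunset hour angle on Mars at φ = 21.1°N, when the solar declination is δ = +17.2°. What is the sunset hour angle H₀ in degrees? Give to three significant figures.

cos H₀ = −tan φ · tan δ = −tan(+21.1°) × tan(+17.200°) = -0.1194, so H₀ = 1.6905 rad = 96.86°.

H₀ = 96.9°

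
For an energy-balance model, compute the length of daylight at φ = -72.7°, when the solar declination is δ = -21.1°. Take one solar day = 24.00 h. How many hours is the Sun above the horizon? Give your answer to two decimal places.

Sunrise equation: cos H₀ = −tan φ · tan δ = -1.2389 ≤ −1, so the Sun never sets (polar day) and H₀ = π.
Daylight = 2H₀/(2π) × 24.00 h = (3.1416/π) × 24.00 = 24.00 h.

24.00 h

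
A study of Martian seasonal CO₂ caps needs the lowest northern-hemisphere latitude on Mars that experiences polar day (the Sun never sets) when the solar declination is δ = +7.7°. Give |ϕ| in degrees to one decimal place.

|ϕ| = 82.3°

Polar day requires cos h₀ = −tan ϕ tan δ ≤ −1, i.e. tan ϕ tan δ ≥ 1.
The boundary is |tan ϕ| · |tan δ| = 1, so |ϕ| = 90° − |δ| = 90° − 7.7° = 82.3° in the northern hemisphere.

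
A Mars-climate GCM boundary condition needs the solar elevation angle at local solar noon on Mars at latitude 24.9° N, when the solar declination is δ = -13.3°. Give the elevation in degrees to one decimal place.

At local noon the hour angle is zero, so the zenith angle equals |φ − δ| = |+24.9° − (-13.300°)| = 38.200°.
Elevation = 90° − 38.200° = 51.8°.

51.8°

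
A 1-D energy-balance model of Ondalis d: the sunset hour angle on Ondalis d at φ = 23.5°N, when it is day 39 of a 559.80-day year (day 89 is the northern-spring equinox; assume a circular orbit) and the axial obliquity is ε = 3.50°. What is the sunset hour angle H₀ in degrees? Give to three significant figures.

H₀ = 89.2°

Solar longitude: λ_s = 360° × (39 − 89)/559.80 = -32.154°, i.e. -32.154° + 360° = 327.846°.
sin δ = sin 3.50° × sin 327.846° = -0.03249, so δ = -1.862°.
cos H₀ = −tan φ · tan δ = −tan(+23.5°) × tan(-1.862°) = 0.0141, so H₀ = 1.5567 rad = 89.19°.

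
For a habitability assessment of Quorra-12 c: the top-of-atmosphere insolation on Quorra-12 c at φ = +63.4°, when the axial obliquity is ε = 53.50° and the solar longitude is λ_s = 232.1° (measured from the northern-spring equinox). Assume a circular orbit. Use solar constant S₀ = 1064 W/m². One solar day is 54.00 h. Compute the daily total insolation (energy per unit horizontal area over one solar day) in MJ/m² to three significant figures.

Solar declination: sin δ = sin ε · sin λ_s = sin 53.50° × sin 232.1° = -0.63431, so δ = -39.369°.
cos H₀ = −tan(+63.4°) tan(-39.369°) = 1.6385 ≥ 1 ⇒ polar night, H₀ = 0 and Q̄ = 0.
Daily total = Q̄ × 54.00 h × 3600 s/h = 0.00 MJ/m².

0.00 MJ/m²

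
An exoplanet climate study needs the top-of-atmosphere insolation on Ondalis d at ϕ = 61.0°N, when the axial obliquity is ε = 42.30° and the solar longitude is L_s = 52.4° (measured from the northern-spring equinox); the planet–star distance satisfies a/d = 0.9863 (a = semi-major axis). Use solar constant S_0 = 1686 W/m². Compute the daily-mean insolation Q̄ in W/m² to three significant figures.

Solar declination: sin δ = sin ε · sin L_s = sin 42.30° × sin 52.4° = 0.53322, so δ = +32.223°.
cos h₀ = −tan(+61.0°) tan(+32.223°) = -1.1371 ≤ −1 ⇒ polar day, h₀ = π.
Bracket: h₀ sin ϕ sin δ + cos ϕ cos δ sin h₀ = 3.1416×0.87462×0.53322 + 0.48481×0.84598×0.00000 = 1.465132 + 0.000000 = 1.465132.
Inverse-square distance factor (a/d)² = 0.9863² = 0.972788.
Q̄ = (S_0/π) × 0.972788 × [bracket] = (1686/π) × 0.972788 × 1.465132 = 764.9 W/m².

Q̄ ≈ 765 W/m²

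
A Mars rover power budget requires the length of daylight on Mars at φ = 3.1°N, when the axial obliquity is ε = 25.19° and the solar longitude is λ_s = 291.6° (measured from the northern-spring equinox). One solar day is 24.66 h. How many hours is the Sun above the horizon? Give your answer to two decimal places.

12.15 h

Solar declination: sin δ = sin ε · sin λ_s = sin 25.19° × sin 291.6° = -0.39573, so δ = -23.312°.
cos H₀ = −tan φ · tan δ = −tan(+3.1°) × tan(-23.312°) = 0.0233, so H₀ = 1.5475 rad = 88.66°.
Daylight = 2H₀/(2π) × 24.66 h = (1.5475/π) × 24.66 = 12.15 h.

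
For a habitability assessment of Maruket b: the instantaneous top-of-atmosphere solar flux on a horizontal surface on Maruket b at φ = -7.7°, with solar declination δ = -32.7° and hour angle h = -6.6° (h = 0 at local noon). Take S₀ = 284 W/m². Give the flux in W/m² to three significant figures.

256 W/m²

cos θ_z = sin φ sin δ + cos φ cos δ cos h = 0.072385 + 0.828396 = 0.900781.
Flux = S₀ · cos θ_z = 284 × 0.900781 = 255.8 W/m².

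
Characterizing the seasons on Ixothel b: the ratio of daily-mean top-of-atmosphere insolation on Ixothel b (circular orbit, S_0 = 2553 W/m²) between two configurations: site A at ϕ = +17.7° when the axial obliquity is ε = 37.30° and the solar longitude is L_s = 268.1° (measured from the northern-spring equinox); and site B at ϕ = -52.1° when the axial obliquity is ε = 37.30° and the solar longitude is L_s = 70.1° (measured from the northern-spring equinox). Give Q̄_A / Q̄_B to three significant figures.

— Configuration A (ϕ=+17.7°):
Solar declination: sin δ = sin ε · sin L_s = sin 37.30° × sin 268.1° = -0.60566, so δ = -37.276°.
cos h₀ = −tan(+17.7°) tan(-37.276°) = 0.2429, h₀ = 1.3254 rad.
Bracket: h₀ sin ϕ sin δ + cos ϕ cos δ sin h₀ = 1.3254×0.30403×-0.60566 + 0.95266×0.79573×0.97005 = -0.244058 + 0.735356 = 0.491298.
Q̄ = (S_0/π) × [bracket] = (2553/π) × 0.491298 = 399.25 W/m².
— Configuration B (ϕ=-52.1°):
Solar declination: sin δ = sin ε · sin L_s = sin 37.30° × sin 70.1° = 0.56980, so δ = +34.737°.
cos h₀ = −tan(-52.1°) tan(+34.737°) = 0.8907, h₀ = 0.4720 rad.
Bracket: h₀ sin ϕ sin δ + cos ϕ cos δ sin h₀ = 0.4720×-0.78908×0.56980 + 0.61429×0.82178×0.45463 = -0.212220 + 0.229502 = 0.017282.
Q̄ = (S_0/π) × [bracket] = (2553/π) × 0.017282 = 14.044 W/m².
Ratio Q̄_A / Q̄_B = 399.25 / 14.044 = 28.43.

Q̄_A / Q̄_B ≈ 28.4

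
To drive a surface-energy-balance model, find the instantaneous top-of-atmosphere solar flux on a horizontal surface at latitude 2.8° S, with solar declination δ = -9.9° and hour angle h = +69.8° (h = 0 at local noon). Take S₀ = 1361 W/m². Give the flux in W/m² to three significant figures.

cos θ_z = sin φ sin δ + cos φ cos δ cos h = 0.008399 + 0.339750 = 0.348149.
Flux = S₀ · cos θ_z = 1361 × 0.348149 = 473.8 W/m².

474 W/m²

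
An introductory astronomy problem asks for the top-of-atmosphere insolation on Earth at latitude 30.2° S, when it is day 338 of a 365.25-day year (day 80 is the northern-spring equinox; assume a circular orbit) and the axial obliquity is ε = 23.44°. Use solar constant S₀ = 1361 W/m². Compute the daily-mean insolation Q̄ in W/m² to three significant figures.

Q̄ ≈ 487 W/m²

Solar longitude: λ_s = 360° × (338 − 80)/365.25 = 254.292°.
sin δ = sin 23.44° × sin 254.292° = -0.38293, so δ = -22.515°.
cos H₀ = −tan(-30.2°) tan(-22.515°) = -0.2413, H₀ = 1.8145 rad.
Bracket: H₀ sin φ sin δ + cos φ cos δ sin H₀ = 1.8145×-0.50302×-0.38293 + 0.86427×0.92378×0.97046 = 0.349512 + 0.774811 = 1.124323.
Q̄ = (S₀/π) × [bracket] = (1361/π) × 1.124323 = 487.1 W/m².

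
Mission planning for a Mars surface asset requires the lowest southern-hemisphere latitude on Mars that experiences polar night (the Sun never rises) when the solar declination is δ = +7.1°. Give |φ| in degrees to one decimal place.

|φ| = 82.9°

Polar night requires cos H₀ = −tan φ tan δ ≥ 1, i.e. tan φ tan δ ≤ −1.
The boundary is |tan φ| · |tan δ| = 1, so |φ| = 90° − |δ| = 90° − 7.1° = 82.9° in the southern hemisphere.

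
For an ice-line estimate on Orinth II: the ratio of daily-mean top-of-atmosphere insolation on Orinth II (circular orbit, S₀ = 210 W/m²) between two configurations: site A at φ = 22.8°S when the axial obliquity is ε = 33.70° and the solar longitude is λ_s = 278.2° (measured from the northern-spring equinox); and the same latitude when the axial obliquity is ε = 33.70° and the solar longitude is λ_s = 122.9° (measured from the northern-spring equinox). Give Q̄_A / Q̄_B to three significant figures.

— Configuration A (φ=-22.8°):
Solar declination: sin δ = sin ε · sin λ_s = sin 33.70° × sin 278.2° = -0.54917, so δ = -33.310°.
cos H₀ = −tan(-22.8°) tan(-33.310°) = -0.2762, H₀ = 1.8507 rad.
Bracket: H₀ sin φ sin δ + cos φ cos δ sin H₀ = 1.8507×-0.38752×-0.54917 + 0.92186×0.83571×0.96109 = 0.393856 + 0.740431 = 1.134287.
Q̄ = (S₀/π) × [bracket] = (210/π) × 1.134287 = 75.822 W/m².
— Configuration B (φ=-22.8°):
Solar declination: sin δ = sin ε · sin λ_s = sin 33.70° × sin 122.9° = 0.46586, so δ = +27.766°.
cos H₀ = −tan(-22.8°) tan(+27.766°) = 0.2213, H₀ = 1.3476 rad.
Bracket: H₀ sin φ sin δ + cos φ cos δ sin H₀ = 1.3476×-0.38752×0.46586 + 0.92186×0.88486×0.97520 = -0.243282 + 0.795487 = 0.552205.
Q̄ = (S₀/π) × [bracket] = (210/π) × 0.552205 = 36.912 W/m².
Ratio Q̄_A / Q̄_B = 75.822 / 36.912 = 2.054.

Q̄_A / Q̄_B ≈ 2.05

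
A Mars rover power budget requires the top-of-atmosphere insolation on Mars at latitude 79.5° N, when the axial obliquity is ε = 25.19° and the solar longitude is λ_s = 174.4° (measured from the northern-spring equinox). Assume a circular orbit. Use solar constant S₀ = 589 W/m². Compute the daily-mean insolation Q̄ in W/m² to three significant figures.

Solar declination: sin δ = sin ε · sin λ_s = sin 25.19° × sin 174.4° = 0.04153, so δ = +2.380°.
cos H₀ = −tan(+79.5°) tan(+2.380°) = -0.2243, H₀ = 1.7970 rad.
Bracket: H₀ sin φ sin δ + cos φ cos δ sin H₀ = 1.7970×0.98325×0.04153 + 0.18224×0.99914×0.97452 = 0.073379 + 0.177444 = 0.250823.
Q̄ = (S₀/π) × [bracket] = (589/π) × 0.250823 = 47.03 W/m².

Q̄ ≈ 47.0 W/m²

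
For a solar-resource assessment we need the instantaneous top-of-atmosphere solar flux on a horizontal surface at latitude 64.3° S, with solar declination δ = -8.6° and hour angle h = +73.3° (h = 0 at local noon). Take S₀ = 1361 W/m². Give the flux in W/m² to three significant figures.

cos θ_z = sin φ sin δ + cos φ cos δ cos h = 0.134743 + 0.123215 = 0.257958.
Flux = S₀ · cos θ_z = 1361 × 0.257958 = 351.1 W/m².

351 W/m²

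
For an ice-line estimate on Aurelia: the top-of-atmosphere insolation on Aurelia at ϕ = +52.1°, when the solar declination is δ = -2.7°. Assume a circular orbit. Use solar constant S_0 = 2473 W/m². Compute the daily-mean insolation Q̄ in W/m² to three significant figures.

cos h₀ = −tan(+52.1°) tan(-2.700°) = 0.0606, h₀ = 1.5102 rad.
Bracket: h₀ sin ϕ sin δ + cos ϕ cos δ sin h₀ = 1.5102×0.78908×-0.04711 + 0.61429×0.99889×0.99816 = -0.056140 + 0.612479 = 0.556339.
Q̄ = (S_0/π) × [bracket] = (2473/π) × 0.556339 = 437.9 W/m².

Q̄ ≈ 438 W/m²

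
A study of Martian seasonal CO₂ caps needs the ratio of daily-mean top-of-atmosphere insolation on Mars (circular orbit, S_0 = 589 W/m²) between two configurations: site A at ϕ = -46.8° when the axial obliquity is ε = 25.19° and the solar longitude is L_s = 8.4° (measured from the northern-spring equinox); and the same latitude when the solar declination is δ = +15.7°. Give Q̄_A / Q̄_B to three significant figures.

— Configuration A (ϕ=-46.8°):
Solar declination: sin δ = sin ε · sin L_s = sin 25.19° × sin 8.4° = 0.06218, so δ = +3.565°.
cos h₀ = −tan(-46.8°) tan(+3.565°) = 0.0663, h₀ = 1.5044 rad.
Bracket: h₀ sin ϕ sin δ + cos ϕ cos δ sin h₀ = 1.5044×-0.72897×0.06218 + 0.68455×0.99807×0.99780 = -0.068190 + 0.681726 = 0.613536.
Q̄ = (S_0/π) × [bracket] = (589/π) × 0.613536 = 115.03 W/m².
— Configuration B (ϕ=-46.8°):
cos h₀ = −tan(-46.8°) tan(+15.700°) = 0.2993, h₀ = 1.2668 rad.
Bracket: h₀ sin ϕ sin δ + cos ϕ cos δ sin h₀ = 1.2668×-0.72897×0.27060 + 0.68455×0.96269×0.95415 = -0.249888 + 0.628794 = 0.378906.
Q̄ = (S_0/π) × [bracket] = (589/π) × 0.378906 = 71.039 W/m².
Ratio Q̄_A / Q̄_B = 115.03 / 71.039 = 1.619.

Q̄_A / Q̄_B ≈ 1.62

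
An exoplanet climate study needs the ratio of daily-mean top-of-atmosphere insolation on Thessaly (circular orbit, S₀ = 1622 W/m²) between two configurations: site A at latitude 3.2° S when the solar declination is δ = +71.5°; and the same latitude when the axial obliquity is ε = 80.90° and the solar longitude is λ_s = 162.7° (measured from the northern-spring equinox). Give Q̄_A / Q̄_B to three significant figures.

— Configuration A (φ=-3.2°):
cos H₀ = −tan(-3.2°) tan(+71.500°) = 0.1671, H₀ = 1.4029 rad.
Bracket: H₀ sin φ sin δ + cos φ cos δ sin H₀ = 1.4029×-0.05582×0.94832 + 0.99844×0.31730×0.98594 = -0.074263 + 0.312351 = 0.238088.
Q̄ = (S₀/π) × [bracket] = (1622/π) × 0.238088 = 122.92 W/m².
— Configuration B (φ=-3.2°):
Solar declination: sin δ = sin ε · sin λ_s = sin 80.90° × sin 162.7° = 0.29363, so δ = +17.076°.
cos H₀ = −tan(-3.2°) tan(+17.076°) = 0.0172, H₀ = 1.5536 rad.
Bracket: H₀ sin φ sin δ + cos φ cos δ sin H₀ = 1.5536×-0.05582×0.29363 + 0.99844×0.95592×0.99985 = -0.025464 + 0.954286 = 0.928822.
Q̄ = (S₀/π) × [bracket] = (1622/π) × 0.928822 = 479.55 W/m².
Ratio Q̄_A / Q̄_B = 122.92 / 479.55 = 0.2563.

Q̄_A / Q̄_B ≈ 0.256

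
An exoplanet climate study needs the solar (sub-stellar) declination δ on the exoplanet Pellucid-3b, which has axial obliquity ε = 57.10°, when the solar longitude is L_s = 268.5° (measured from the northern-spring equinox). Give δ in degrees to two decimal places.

δ = -57.07°

sin δ = sin ε · sin L_s = sin 57.10° × sin 268.5° = -0.839332.
δ = arcsin(-0.839332) = -57.07°.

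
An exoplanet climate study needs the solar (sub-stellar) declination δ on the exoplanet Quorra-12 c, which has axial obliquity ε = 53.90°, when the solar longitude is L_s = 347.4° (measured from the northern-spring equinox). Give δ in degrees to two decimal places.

sin δ = sin ε · sin L_s = sin 53.90° × sin 347.4° = -0.176258.
δ = arcsin(-0.176258) = -10.15°.

δ = -10.15°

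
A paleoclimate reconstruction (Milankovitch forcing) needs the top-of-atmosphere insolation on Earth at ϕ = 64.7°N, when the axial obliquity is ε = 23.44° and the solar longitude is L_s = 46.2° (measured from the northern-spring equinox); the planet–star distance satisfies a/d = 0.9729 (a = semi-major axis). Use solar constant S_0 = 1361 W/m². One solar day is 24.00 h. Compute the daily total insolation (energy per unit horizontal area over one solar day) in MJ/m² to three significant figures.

32.0 MJ/m²

Solar declination: sin δ = sin ε · sin L_s = sin 23.44° × sin 46.2° = 0.28711, so δ = +16.685°.
cos h₀ = −tan(+64.7°) tan(+16.685°) = -0.6341, h₀ = 2.2576 rad.
Bracket: h₀ sin ϕ sin δ + cos ϕ cos δ sin h₀ = 2.2576×0.90408×0.28711 + 0.42736×0.95790×0.77327 = 0.586006 + 0.316552 = 0.902558.
Inverse-square distance factor (a/d)² = 0.9729² = 0.946534.
Q̄ = (S_0/π) × 0.946534 × [bracket] = (1361/π) × 0.946534 × 0.902558 = 370.10 W/m².
Daily total = Q̄ × 24.00 h × 3600 s/h = 370.10 × 24.00 × 3600 / 10⁶ = 31.98 MJ/m².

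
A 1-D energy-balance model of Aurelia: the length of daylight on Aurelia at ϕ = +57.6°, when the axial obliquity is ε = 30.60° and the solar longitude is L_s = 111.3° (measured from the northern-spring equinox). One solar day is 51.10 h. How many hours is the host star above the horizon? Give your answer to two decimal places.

42.04 h

Solar declination: sin δ = sin ε · sin L_s = sin 30.60° × sin 111.3° = 0.47427, so δ = +28.312°.
cos h₀ = −tan ϕ · tan δ = −tan(+57.6°) × tan(+28.312°) = -0.8489, so h₀ = 2.5846 rad = 148.09°.
Daylight = 2h₀/(2π) × 51.10 h = (2.5846/π) × 51.10 = 42.04 h.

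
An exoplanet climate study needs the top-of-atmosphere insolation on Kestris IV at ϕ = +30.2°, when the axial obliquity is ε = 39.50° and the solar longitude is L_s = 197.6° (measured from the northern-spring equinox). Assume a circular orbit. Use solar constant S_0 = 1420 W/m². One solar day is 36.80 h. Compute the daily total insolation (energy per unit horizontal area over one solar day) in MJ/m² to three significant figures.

Solar declination: sin δ = sin ε · sin L_s = sin 39.50° × sin 197.6° = -0.19233, so δ = -11.089°.
cos h₀ = −tan(+30.2°) tan(-11.089°) = 0.1141, h₀ = 1.4565 rad.
Bracket: h₀ sin ϕ sin δ + cos ϕ cos δ sin h₀ = 1.4565×0.50302×-0.19233 + 0.86427×0.98133×0.99347 = -0.140910 + 0.842596 = 0.701686.
Q̄ = (S_0/π) × [bracket] = (1420/π) × 0.701686 = 317.16 W/m².
Daily total = Q̄ × 36.80 h × 3600 s/h = 317.16 × 36.80 × 3600 / 10⁶ = 42.02 MJ/m².

42.0 MJ/m²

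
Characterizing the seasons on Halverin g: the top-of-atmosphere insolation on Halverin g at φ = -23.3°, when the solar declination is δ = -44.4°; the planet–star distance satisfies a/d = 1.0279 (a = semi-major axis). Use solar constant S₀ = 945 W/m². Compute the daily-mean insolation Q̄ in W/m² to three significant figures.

cos H₀ = −tan(-23.3°) tan(-44.400°) = -0.4217, H₀ = 2.0062 rad.
Bracket: H₀ sin φ sin δ + cos φ cos δ sin H₀ = 2.0062×-0.39555×-0.69966 + 0.91845×0.71447×0.90672 = 0.555217 + 0.594994 = 1.150211.
Inverse-square distance factor (a/d)² = 1.0279² = 1.056578.
Q̄ = (S₀/π) × 1.056578 × [bracket] = (945/π) × 1.056578 × 1.150211 = 365.6 W/m².

Q̄ ≈ 366 W/m²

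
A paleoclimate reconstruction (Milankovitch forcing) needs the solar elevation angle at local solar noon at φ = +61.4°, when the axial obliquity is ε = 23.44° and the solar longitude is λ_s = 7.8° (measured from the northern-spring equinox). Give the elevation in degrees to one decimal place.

31.7°

Solar declination: sin δ = sin ε · sin λ_s = sin 23.44° × sin 7.8° = 0.05399, so δ = +3.095°.
At local noon the hour angle is zero, so the zenith angle equals |φ − δ| = |+61.4° − (+3.095°)| = 58.305°.
Elevation = 90° − 58.305° = 31.7°.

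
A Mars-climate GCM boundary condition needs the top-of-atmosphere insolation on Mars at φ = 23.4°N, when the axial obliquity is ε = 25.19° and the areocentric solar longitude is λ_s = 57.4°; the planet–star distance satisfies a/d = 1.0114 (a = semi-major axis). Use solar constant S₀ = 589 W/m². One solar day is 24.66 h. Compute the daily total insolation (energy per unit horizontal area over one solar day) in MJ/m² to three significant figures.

18.6 MJ/m²

sin δ = sin 25.19° × sin 57.4° = 0.35857, so δ = +21.012°.
cos H₀ = −tan(+23.4°) tan(+21.012°) = -0.1662, H₀ = 1.7378 rad.
Bracket: H₀ sin φ sin δ + cos φ cos δ sin H₀ = 1.7378×0.39715×0.35857 + 0.91775×0.93350×0.98609 = 0.247473 + 0.844803 = 1.092276.
Inverse-square distance factor (a/d)² = 1.0114² = 1.022930.
Q̄ = (S₀/π) × 1.022930 × [bracket] = (589/π) × 1.022930 × 1.092276 = 209.48 W/m².
Daily total = Q̄ × 24.66 h × 3600 s/h = 209.48 × 24.66 × 3600 / 10⁶ = 18.60 MJ/m².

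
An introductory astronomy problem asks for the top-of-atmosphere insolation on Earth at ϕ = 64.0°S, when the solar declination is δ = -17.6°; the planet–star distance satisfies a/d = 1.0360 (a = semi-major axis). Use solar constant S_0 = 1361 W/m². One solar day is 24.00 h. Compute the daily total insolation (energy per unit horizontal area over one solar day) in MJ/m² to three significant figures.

37.6 MJ/m²

cos h₀ = −tan(-64.0°) tan(-17.600°) = -0.6504, h₀ = 2.2789 rad.
Bracket: h₀ sin ϕ sin δ + cos ϕ cos δ sin h₀ = 2.2789×-0.89879×-0.30237 + 0.43837×0.95319×0.75960 = 0.619330 + 0.317399 = 0.936729.
Inverse-square distance factor (a/d)² = 1.0360² = 1.073296.
Q̄ = (S_0/π) × 1.073296 × [bracket] = (1361/π) × 1.073296 × 0.936729 = 435.55 W/m².
Daily total = Q̄ × 24.00 h × 3600 s/h = 435.55 × 24.00 × 3600 / 10⁶ = 37.63 MJ/m².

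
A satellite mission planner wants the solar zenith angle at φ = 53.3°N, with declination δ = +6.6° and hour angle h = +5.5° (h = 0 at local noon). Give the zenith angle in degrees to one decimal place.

θ_z = 46.9°

cos θ_z = sin φ sin δ + cos φ cos δ cos h = 0.092154 + 0.590931 = 0.683085.
θ_z = arccos(0.683085) = 46.9°.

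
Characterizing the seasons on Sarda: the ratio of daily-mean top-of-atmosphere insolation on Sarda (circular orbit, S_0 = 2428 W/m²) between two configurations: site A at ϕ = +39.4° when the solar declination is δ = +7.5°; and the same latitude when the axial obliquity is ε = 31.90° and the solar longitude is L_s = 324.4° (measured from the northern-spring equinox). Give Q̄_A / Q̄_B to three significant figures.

— Configuration A (ϕ=+39.4°):
cos h₀ = −tan(+39.4°) tan(+7.500°) = -0.1081, h₀ = 1.6791 rad.
Bracket: h₀ sin ϕ sin δ + cos ϕ cos δ sin h₀ = 1.6791×0.63473×0.13053 + 0.77273×0.99144×0.99414 = 0.139116 + 0.761626 = 0.900742.
Q̄ = (S_0/π) × [bracket] = (2428/π) × 0.900742 = 696.14 W/m².
— Configuration B (ϕ=+39.4°):
Solar declination: sin δ = sin ε · sin L_s = sin 31.90° × sin 324.4° = -0.30762, so δ = -17.916°.
cos h₀ = −tan(+39.4°) tan(-17.916°) = 0.2656, h₀ = 1.3020 rad.
Bracket: h₀ sin ϕ sin δ + cos ϕ cos δ sin h₀ = 1.3020×0.63473×-0.30762 + 0.77273×0.95151×0.96410 = -0.254223 + 0.708864 = 0.454641.
Q̄ = (S_0/π) × [bracket] = (2428/π) × 0.454641 = 351.37 W/m².
Ratio Q̄_A / Q̄_B = 696.14 / 351.37 = 1.981.

Q̄_A / Q̄_B ≈ 1.98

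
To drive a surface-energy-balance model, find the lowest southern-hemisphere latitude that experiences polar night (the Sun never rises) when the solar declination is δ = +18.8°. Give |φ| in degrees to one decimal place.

|φ| = 71.2°

Polar night requires cos H₀ = −tan φ tan δ ≥ 1, i.e. tan φ tan δ ≤ −1.
The boundary is |tan φ| · |tan δ| = 1, so |φ| = 90° − |δ| = 90° − 18.8° = 71.2° in the southern hemisphere.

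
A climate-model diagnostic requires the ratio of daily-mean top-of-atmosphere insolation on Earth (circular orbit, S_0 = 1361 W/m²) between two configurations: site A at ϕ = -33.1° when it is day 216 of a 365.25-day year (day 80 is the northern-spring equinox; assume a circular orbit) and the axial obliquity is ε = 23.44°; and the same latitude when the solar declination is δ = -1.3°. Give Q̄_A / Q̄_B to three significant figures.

— Configuration A (ϕ=-33.1°):
Solar longitude: L_s = 360° × (216 − 80)/365.25 = 134.045°.
sin δ = sin 23.44° × sin 134.045° = 0.28593, so δ = +16.614°.
cos h₀ = −tan(-33.1°) tan(+16.614°) = 0.1945, h₀ = 1.3750 rad.
Bracket: h₀ sin ϕ sin δ + cos ϕ cos δ sin h₀ = 1.3750×-0.54610×0.28593 + 0.83772×0.95825×0.98090 = -0.214701 + 0.787413 = 0.572712.
Q̄ = (S_0/π) × [bracket] = (1361/π) × 0.572712 = 248.11 W/m².
— Configuration B (ϕ=-33.1°):
cos h₀ = −tan(-33.1°) tan(-1.300°) = -0.0148, h₀ = 1.5856 rad.
Bracket: h₀ sin ϕ sin δ + cos ϕ cos δ sin h₀ = 1.5856×-0.54610×-0.02269 + 0.83772×0.99974×0.99989 = 0.019647 + 0.837410 = 0.857057.
Q̄ = (S_0/π) × [bracket] = (1361/π) × 0.857057 = 371.29 W/m².
Ratio Q̄_A / Q̄_B = 248.11 / 371.29 = 0.6682.

Q̄_A / Q̄_B ≈ 0.668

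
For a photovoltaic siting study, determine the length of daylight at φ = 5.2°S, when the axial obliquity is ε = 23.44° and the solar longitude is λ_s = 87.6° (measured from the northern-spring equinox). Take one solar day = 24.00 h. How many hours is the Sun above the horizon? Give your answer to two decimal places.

11.70 h

Solar declination: sin δ = sin ε · sin λ_s = sin 23.44° × sin 87.6° = 0.39744, so δ = +23.418°.
cos H₀ = −tan φ · tan δ = −tan(-5.2°) × tan(+23.418°) = 0.0394, so H₀ = 1.5314 rad = 87.74°.
Daylight = 2H₀/(2π) × 24.00 h = (1.5314/π) × 24.00 = 11.70 h.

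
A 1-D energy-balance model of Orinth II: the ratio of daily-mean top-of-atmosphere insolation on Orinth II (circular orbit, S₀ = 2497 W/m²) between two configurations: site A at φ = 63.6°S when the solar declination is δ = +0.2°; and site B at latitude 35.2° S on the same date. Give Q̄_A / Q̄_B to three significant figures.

Q̄_A / Q̄_B ≈ 0.540

— Configuration A (φ=-63.6°):
cos H₀ = −tan(-63.6°) tan(+0.200°) = 0.0070, H₀ = 1.5638 rad.
Bracket: H₀ sin φ sin δ + cos φ cos δ sin H₀ = 1.5638×-0.89571×0.00349 + 0.44464×0.99999×0.99998 = -0.004888 + 0.444627 = 0.439739.
Q̄ = (S₀/π) × [bracket] = (2497/π) × 0.439739 = 349.51 W/m².
— Configuration B (φ=-35.2°):
cos H₀ = −tan(-35.2°) tan(+0.200°) = 0.0025, H₀ = 1.5683 rad.
Bracket: H₀ sin φ sin δ + cos φ cos δ sin H₀ = 1.5683×-0.57643×0.00349 + 0.81714×0.99999×1.00000 = -0.003155 + 0.817132 = 0.813977.
Q̄ = (S₀/π) × [bracket] = (2497/π) × 0.813977 = 646.97 W/m².
Ratio Q̄_A / Q̄_B = 349.51 / 646.97 = 0.5402.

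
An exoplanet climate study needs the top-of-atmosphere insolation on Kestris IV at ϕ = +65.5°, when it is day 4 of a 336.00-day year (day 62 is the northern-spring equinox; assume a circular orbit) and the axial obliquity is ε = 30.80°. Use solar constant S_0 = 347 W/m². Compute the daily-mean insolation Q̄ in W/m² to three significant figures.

Q̄ ≈ 0.00 W/m²

Solar longitude: L_s = 360° × (4 − 62)/336.00 = -62.143°, i.e. -62.143° + 360° = 297.857°.
sin δ = sin 30.80° × sin 297.857° = -0.45270, so δ = -26.917°.
cos h₀ = −tan(+65.5°) tan(-26.917°) = 1.1141 ≥ 1 ⇒ polar night, h₀ = 0 and Q̄ = 0.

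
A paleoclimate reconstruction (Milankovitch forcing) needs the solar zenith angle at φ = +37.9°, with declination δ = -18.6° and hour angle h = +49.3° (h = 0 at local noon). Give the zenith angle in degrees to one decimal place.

θ_z = 73.0°

cos θ_z = sin φ sin δ + cos φ cos δ cos h = -0.195932 + 0.487684 = 0.291752.
θ_z = arccos(0.291752) = 73.0°.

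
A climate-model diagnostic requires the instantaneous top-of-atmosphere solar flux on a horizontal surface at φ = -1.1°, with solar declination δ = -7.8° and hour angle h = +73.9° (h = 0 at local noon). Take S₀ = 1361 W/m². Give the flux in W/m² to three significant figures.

cos θ_z = sin φ sin δ + cos φ cos δ cos h = 0.002605 + 0.274698 = 0.277303.
Flux = S₀ · cos θ_z = 1361 × 0.277303 = 377.4 W/m².

377 W/m²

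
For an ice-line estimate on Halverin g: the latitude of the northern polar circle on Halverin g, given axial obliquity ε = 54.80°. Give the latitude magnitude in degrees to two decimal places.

The polar circle is the lowest latitude that experiences at least one full rotation of continuous daylight at the northern-summer solstice; it lies at |φ| = 90° − ε = 90° − 54.80° = 35.20°.

35.20°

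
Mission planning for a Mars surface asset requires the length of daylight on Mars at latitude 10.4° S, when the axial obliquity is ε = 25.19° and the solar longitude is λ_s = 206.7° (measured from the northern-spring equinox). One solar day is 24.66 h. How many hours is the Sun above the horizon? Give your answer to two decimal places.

12.61 h

Solar declination: sin δ = sin ε · sin λ_s = sin 25.19° × sin 206.7° = -0.19124, so δ = -11.025°.
cos H₀ = −tan φ · tan δ = −tan(-10.4°) × tan(-11.025°) = -0.0358, so H₀ = 1.6066 rad = 92.05°.
Daylight = 2H₀/(2π) × 24.66 h = (1.6066/π) × 24.66 = 12.61 h.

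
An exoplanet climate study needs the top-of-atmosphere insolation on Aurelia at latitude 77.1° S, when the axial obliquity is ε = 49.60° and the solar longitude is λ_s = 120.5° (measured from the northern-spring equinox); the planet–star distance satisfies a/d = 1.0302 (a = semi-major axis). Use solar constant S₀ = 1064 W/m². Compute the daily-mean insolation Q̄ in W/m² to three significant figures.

Q̄ ≈ 0.00 W/m²

Solar declination: sin δ = sin ε · sin λ_s = sin 49.60° × sin 120.5° = 0.65616, so δ = +41.008°.
cos H₀ = −tan(-77.1°) tan(+41.008°) = 3.7966 ≥ 1 ⇒ polar night, H₀ = 0 and Q̄ = 0.
Inverse-square distance factor (a/d)² = 1.0302² = 1.061312.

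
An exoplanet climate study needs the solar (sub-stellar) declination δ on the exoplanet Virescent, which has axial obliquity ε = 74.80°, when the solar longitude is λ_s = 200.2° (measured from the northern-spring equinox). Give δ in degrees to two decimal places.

sin δ = sin ε · sin λ_s = sin 74.80° × sin 200.2° = -0.333218.
δ = arcsin(-0.333218) = -19.46°.

δ = -19.46°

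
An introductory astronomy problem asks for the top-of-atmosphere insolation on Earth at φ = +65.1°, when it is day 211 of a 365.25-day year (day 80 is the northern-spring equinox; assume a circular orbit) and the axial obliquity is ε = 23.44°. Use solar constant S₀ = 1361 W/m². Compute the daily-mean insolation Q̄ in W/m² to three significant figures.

Solar longitude: λ_s = 360° × (211 − 80)/365.25 = 129.117°.
sin δ = sin 23.44° × sin 129.117° = 0.30863, so δ = +17.977°.
cos H₀ = −tan(+65.1°) tan(+17.977°) = -0.6990, H₀ = 2.3448 rad.
Bracket: H₀ sin φ sin δ + cos φ cos δ sin H₀ = 2.3448×0.90704×0.30863 + 0.42104×0.95118×0.71512 = 0.656403 + 0.286395 = 0.942798.
Q̄ = (S₀/π) × [bracket] = (1361/π) × 0.942798 = 408.4 W/m².

Q̄ ≈ 408 W/m²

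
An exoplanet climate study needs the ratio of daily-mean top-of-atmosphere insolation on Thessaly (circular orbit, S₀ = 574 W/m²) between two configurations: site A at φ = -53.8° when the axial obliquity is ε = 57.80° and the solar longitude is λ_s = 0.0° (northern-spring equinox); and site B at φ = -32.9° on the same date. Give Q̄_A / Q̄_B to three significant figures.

Q̄_A / Q̄_B ≈ 0.703

— Configuration A (φ=-53.8°):
Solar declination: sin δ = sin ε · sin λ_s = sin 57.80° × sin 0.0° = 0.00000, so δ = +0.000°.
cos H₀ = −tan(-53.8°) tan(+0.000°) = 0.0000, H₀ = 1.5708 rad.
Bracket: H₀ sin φ sin δ + cos φ cos δ sin H₀ = 1.5708×-0.80696×0.00000 + 0.59061×1.00000×1.00000 = -0.000000 + 0.590610 = 0.590610.
Q̄ = (S₀/π) × [bracket] = (574/π) × 0.590610 = 107.91 W/m².
— Configuration B (φ=-32.9°):
cos H₀ = −tan(-32.9°) tan(+0.000°) = 0.0000, H₀ = 1.5708 rad.
Bracket: H₀ sin φ sin δ + cos φ cos δ sin H₀ = 1.5708×-0.54317×0.00000 + 0.83962×1.00000×1.00000 = -0.000000 + 0.839620 = 0.839620.
Q̄ = (S₀/π) × [bracket] = (574/π) × 0.839620 = 153.41 W/m².
Ratio Q̄_A / Q̄_B = 107.91 / 153.41 = 0.7034.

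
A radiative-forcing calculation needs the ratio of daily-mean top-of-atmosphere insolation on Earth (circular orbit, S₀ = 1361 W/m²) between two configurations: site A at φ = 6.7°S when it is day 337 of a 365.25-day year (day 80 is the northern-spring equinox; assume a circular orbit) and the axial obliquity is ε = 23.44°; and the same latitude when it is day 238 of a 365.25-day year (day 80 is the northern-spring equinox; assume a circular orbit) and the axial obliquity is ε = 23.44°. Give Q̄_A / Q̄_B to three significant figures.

— Configuration A (φ=-6.7°):
Solar longitude: λ_s = 360° × (337 − 80)/365.25 = 253.306°.
sin δ = sin 23.44° × sin 253.306° = -0.38102, so δ = -22.397°.
cos H₀ = −tan(-6.7°) tan(-22.397°) = -0.0484, H₀ = 1.6192 rad.
Bracket: H₀ sin φ sin δ + cos φ cos δ sin H₀ = 1.6192×-0.11667×-0.38102 + 0.99317×0.92457×0.99883 = 0.071979 + 0.917181 = 0.989160.
Q̄ = (S₀/π) × [bracket] = (1361/π) × 0.989160 = 428.52 W/m².
— Configuration B (φ=-6.7°):
Solar longitude: λ_s = 360° × (238 − 80)/365.25 = 155.729°.
sin δ = sin 23.44° × sin 155.729° = 0.16351, so δ = +9.411°.
cos H₀ = −tan(-6.7°) tan(+9.411°) = 0.0195, H₀ = 1.5513 rad.
Bracket: H₀ sin φ sin δ + cos φ cos δ sin H₀ = 1.5513×-0.11667×0.16351 + 0.99317×0.98654×0.99981 = -0.029594 + 0.979616 = 0.950022.
Q̄ = (S₀/π) × [bracket] = (1361/π) × 0.950022 = 411.57 W/m².
Ratio Q̄_A / Q̄_B = 428.52 / 411.57 = 1.041.

Q̄_A / Q̄_B ≈ 1.04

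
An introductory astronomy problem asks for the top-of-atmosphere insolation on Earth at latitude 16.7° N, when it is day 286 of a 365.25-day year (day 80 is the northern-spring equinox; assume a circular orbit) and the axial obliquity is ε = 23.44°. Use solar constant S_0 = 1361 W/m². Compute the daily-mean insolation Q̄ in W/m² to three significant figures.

Solar longitude: L_s = 360° × (286 − 80)/365.25 = 203.039°.
sin δ = sin 23.44° × sin 203.039° = -0.15568, so δ = -8.956°.
cos h₀ = −tan(+16.7°) tan(-8.956°) = 0.0473, h₀ = 1.5235 rad.
Bracket: h₀ sin ϕ sin δ + cos ϕ cos δ sin h₀ = 1.5235×0.28736×-0.15568 + 0.95782×0.98781×0.99888 = -0.068156 + 0.945084 = 0.876928.
Q̄ = (S_0/π) × [bracket] = (1361/π) × 0.876928 = 379.9 W/m².

Q̄ ≈ 380 W/m²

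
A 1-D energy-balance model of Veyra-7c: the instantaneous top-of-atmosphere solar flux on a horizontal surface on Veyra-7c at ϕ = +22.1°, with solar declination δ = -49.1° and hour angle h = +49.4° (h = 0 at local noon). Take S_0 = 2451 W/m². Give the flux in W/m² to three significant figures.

cos θ_z = sin ϕ sin δ + cos ϕ cos δ cos h = -0.284370 + 0.394783 = 0.110413.
Flux = S_0 · cos θ_z = 2451 × 0.110413 = 270.6 W/m².

271 W/m²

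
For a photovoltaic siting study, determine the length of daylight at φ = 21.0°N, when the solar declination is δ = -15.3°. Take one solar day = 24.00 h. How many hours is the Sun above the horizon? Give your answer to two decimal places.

11.20 h

cos H₀ = −tan φ · tan δ = −tan(+21.0°) × tan(-15.300°) = 0.1050, so H₀ = 1.4656 rad = 83.97°.
Daylight = 2H₀/(2π) × 24.00 h = (1.4656/π) × 24.00 = 11.20 h.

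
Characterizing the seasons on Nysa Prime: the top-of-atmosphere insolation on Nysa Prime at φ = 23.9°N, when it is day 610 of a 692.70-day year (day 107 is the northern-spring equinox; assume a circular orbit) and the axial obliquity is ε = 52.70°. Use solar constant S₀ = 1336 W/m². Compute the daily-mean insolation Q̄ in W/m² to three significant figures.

Q̄ ≈ 66.6 W/m²

Solar longitude: λ_s = 360° × (610 − 107)/692.70 = 261.412°.
sin δ = sin 52.70° × sin 261.412° = -0.78655, so δ = -51.865°.
cos H₀ = −tan(+23.9°) tan(-51.865°) = 0.5644, H₀ = 0.9710 rad.
Bracket: H₀ sin φ sin δ + cos φ cos δ sin H₀ = 0.9710×0.40514×-0.78655 + 0.91425×0.61752×0.82548 = -0.309422 + 0.466039 = 0.156617.
Q̄ = (S₀/π) × [bracket] = (1336/π) × 0.156617 = 66.60 W/m².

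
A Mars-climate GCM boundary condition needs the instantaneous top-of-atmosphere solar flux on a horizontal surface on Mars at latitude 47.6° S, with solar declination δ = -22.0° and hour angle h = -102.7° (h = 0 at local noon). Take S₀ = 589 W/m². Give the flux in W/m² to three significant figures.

cos θ_z = sin φ sin δ + cos φ cos δ cos h = 0.276630 + -0.137448 = 0.139182.
Flux = S₀ · cos θ_z = 589 × 0.139182 = 81.98 W/m².

82.0 W/m²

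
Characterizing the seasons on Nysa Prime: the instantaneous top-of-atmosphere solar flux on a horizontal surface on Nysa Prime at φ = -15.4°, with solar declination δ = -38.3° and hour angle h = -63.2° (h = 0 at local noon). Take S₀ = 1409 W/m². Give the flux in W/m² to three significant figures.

cos θ_z = sin φ sin δ + cos φ cos δ cos h = 0.164586 + 0.341134 = 0.505720.
Flux = S₀ · cos θ_z = 1409 × 0.505720 = 712.6 W/m².

713 W/m²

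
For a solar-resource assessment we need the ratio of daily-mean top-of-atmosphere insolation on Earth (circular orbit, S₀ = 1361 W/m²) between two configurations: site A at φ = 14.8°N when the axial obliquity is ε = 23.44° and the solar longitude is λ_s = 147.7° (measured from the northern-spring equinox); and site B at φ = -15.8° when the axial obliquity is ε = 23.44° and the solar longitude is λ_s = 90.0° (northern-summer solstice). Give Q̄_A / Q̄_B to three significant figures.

— Configuration A (φ=+14.8°):
Solar declination: sin δ = sin ε · sin λ_s = sin 23.44° × sin 147.7° = 0.21256, so δ = +12.272°.
cos H₀ = −tan(+14.8°) tan(+12.272°) = -0.0575, H₀ = 1.6283 rad.
Bracket: H₀ sin φ sin δ + cos φ cos δ sin H₀ = 1.6283×0.25545×0.21256 + 0.96682×0.97715×0.99835 = 0.088414 + 0.943169 = 1.031583.
Q̄ = (S₀/π) × [bracket] = (1361/π) × 1.031583 = 446.90 W/m².
— Configuration B (φ=-15.8°):
Solar declination: sin δ = sin ε · sin λ_s = sin 23.44° × sin 90.0° = 0.39779, so δ = +23.440°.
cos H₀ = −tan(-15.8°) tan(+23.440°) = 0.1227, H₀ = 1.4478 rad.
Bracket: H₀ sin φ sin δ + cos φ cos δ sin H₀ = 1.4478×-0.27228×0.39779 + 0.96222×0.91748×0.99245 = -0.156812 + 0.876152 = 0.719340.
Q̄ = (S₀/π) × [bracket] = (1361/π) × 0.719340 = 311.63 W/m².
Ratio Q̄_A / Q̄_B = 446.90 / 311.63 = 1.434.

Q̄_A / Q̄_B ≈ 1.43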